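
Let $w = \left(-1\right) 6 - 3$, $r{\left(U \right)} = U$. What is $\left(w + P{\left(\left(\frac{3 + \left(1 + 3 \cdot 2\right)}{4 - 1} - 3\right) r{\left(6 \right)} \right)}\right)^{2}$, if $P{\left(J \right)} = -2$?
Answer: $121$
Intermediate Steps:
$w = -9$ ($w = -6 - 3 = -9$)
$\left(w + P{\left(\left(\frac{3 + \left(1 + 3 \cdot 2\right)}{4 - 1} - 3\right) r{\left(6 \right)} \right)}\right)^{2} = \left(-9 - 2\right)^{2} = \left(-11\right)^{2} = 121$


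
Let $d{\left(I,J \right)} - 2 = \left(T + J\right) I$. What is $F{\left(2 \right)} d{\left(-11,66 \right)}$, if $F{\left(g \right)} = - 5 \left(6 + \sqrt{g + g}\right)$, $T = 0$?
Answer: $28960$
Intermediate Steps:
$F{\left(g \right)} = -30 - 5 \sqrt{2} \sqrt{g}$ ($F{\left(g \right)} = - 5 \left(6 + \sqrt{2 g}\right) = - 5 \left(6 + \sqrt{2} \sqrt{g}\right) = -30 - 5 \sqrt{2} \sqrt{g}$)
$d{\left(I,J \right)} = 2 + I J$ ($d{\left(I,J \right)} = 2 + \left(0 + J\right) I = 2 + J I = 2 + I J$)
$F{\left(2 \right)} d{\left(-11,66 \right)} = \left(-30 - 5 \sqrt{2} \sqrt{2}\right) \left(2 - 726\right) = \left(-30 - 10\right) \left(2 - 726\right) = \left(-40\right) \left(-724\right) = 28960$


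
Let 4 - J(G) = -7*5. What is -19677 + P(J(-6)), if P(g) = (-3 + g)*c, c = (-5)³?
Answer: -24177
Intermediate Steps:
J(G) = 39 (J(G) = 4 - (-7)*5 = 4 - 1*(-35) = 4 + 35 = 39)
c = -125
P(g) = 375 - 125*g (P(g) = (-3 + g)*(-125) = 375 - 125*g)
-19677 + P(J(-6)) = -19677 + (375 - 125*39) = -19677 + (375 - 4875) = -19677 - 4500 = -24177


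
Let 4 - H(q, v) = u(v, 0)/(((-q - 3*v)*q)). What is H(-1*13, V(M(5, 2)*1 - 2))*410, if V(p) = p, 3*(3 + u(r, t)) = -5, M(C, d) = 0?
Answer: 1209500/741 ≈ 1632.3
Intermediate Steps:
u(r, t) = -14/3 (u(r, t) = -3 + (⅓)*(-5) = -3 - 5/3 = -14/3)
H(q, v) = 4 + 14/(3*q*(-q - 3*v)) (H(q, v) = 4 - (-14)/(3*((-q - 3*v)*q)) = 4 - (-14)/(3*(q*(-q - 3*v))) = 4 - (-14)*1/(q*(-q - 3*v))/3 = 4 - (-14)/(3*q*(-q - 3*v)) = 4 + 14/(3*q*(-q - 3*v)))
H(-1*13, V(M(5, 2)*1 - 2))*410 = (2*(-7 + 6*(-1*13)² + 18*(-1*13)*(0*1 - 2))/(3*((-1*13))*(-1*13 + 3*(0*1 - 2))))*410 = ((⅔)*(-7 + 6*(-13)² + 18*(-13)*(0 - 2))/(-13*(-13 + 3*(0 - 2))))*410 = ((⅔)*(-1/13)*(-7 + 6*169 + 18*(-13)*(-2))/(-13 + 3*(-2)))*410 = ((⅔)*(-1/13)*(-7 + 1014 + 468)/(-13 - 6))*410 = ((⅔)*(-1/13)*1475/(-19))*410 = ((⅔)*(-1/13)*(-1/19)*1475)*410 = (2950/741)*410 = 1209500/741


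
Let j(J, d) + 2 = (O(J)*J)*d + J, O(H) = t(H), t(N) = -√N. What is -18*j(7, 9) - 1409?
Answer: -1499 + 1134*√7 ≈ 1501.3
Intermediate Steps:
O(H) = -√H
j(J, d) = -2 + J - d*J^(3/2) (j(J, d) = -2 + (((-√J)*J)*d + J) = -2 + ((-J^(3/2))*d + J) = -2 + (-d*J^(3/2) + J) = -2 + (J - d*J^(3/2)) = -2 + J - d*J^(3/2))
-18*j(7, 9) - 1409 = -18*(-2 + 7 - 1*9*7^(3/2)) - 1409 = -18*(-2 + 7 - 1*9*7*√7) - 1409 = -18*(-2 + 7 - 63*√7) - 1409 = -18*(5 - 63*√7) - 1409 = (-90 + 1134*√7) - 1409 = -1499 + 1134*√7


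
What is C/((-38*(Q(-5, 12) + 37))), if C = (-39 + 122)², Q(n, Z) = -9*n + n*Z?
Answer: -6889/836 ≈ -8.2404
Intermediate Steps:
Q(n, Z) = -9*n + Z*n
C = 6889 (C = 83² = 6889)
C/((-38*(Q(-5, 12) + 37))) = 6889/((-38*(-5*(-9 + 12) + 37))) = 6889/((-38*(-5*3 + 37))) = 6889/((-38*(-15 + 37))) = 6889/((-38*22)) = 6889/(-836) = 6889*(-1/836) = -6889/836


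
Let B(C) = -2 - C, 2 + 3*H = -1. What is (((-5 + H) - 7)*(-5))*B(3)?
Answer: -325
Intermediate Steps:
H = -1 (H = -2/3 + (1/3)*(-1) = -2/3 - 1/3 = -1)
(((-5 + H) - 7)*(-5))*B(3) = (((-5 - 1) - 7)*(-5))*(-2 - 1*3) = ((-6 - 7)*(-5))*(-2 - 3) = -13*(-5)*(-5) = 65*(-5) = -325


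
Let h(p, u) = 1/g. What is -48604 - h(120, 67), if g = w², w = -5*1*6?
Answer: -43743601/900 ≈ -48604.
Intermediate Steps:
w = -30 (w = -5*6 = -30)
g = 900 (g = (-30)² = 900)
h(p, u) = 1/900
-48604 - h(120, 67) = -48604 - 1*1/900 = -48604 - 1/900 = -43743601/900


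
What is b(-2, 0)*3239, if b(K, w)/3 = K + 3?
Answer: 9717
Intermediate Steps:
b(K, w) = 9 + 3*K (b(K, w) = 3*(K + 3) = 3*(3 + K) = 9 + 3*K)
b(-2, 0)*3239 = (9 + 3*(-2))*3239 = (9 - 6)*3239 = 3*3239 = 9717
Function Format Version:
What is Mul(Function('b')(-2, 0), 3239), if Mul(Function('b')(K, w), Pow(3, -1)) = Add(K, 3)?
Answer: 9717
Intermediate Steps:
Function('b')(K, w) = Add(9, Mul(3, K)) (Function('b')(K, w) = Mul(3, Add(K, 3)) = Mul(3, Add(3, K)) = Add(9, Mul(3, K)))
Mul(Function('b')(-2, 0), 3239) = Mul(Add(9, Mul(3, -2)), 3239) = Mul(Add(9, -6), 3239) = Mul(3, 3239) = 9717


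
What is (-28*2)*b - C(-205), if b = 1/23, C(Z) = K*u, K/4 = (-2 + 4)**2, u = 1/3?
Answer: -536/69 ≈ -7.7681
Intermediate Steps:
u = 1/3 (u = 1*(1/3) = 1/3 ≈ 0.33333)
K = 16 (K = 4*(-2 + 4)**2 = 4*2**2 = 4*4 = 16)
C(Z) = 16/3 (C(Z) = 16*(1/3) = 16/3)
b = 1/23 ≈ 0.043478
(-28*2)*b - C(-205) = -28*2*(1/23) - 1*16/3 = -56*1/23 - 16/3 = -56/23 - 16/3 = -536/69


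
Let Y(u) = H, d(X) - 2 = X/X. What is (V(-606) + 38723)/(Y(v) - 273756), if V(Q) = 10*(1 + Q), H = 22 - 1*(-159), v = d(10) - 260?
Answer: -32673/273575 ≈ -0.11943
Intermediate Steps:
d(X) = 3 (d(X) = 2 + X/X = 2 + 1 = 3)
v = -257 (v = 3 - 260 = -257)
H = 181 (H = 22 + 159 = 181)
V(Q) = 10 + 10*Q
Y(u) = 181
(V(-606) + 38723)/(Y(v) - 273756) = ((10 + 10*(-606)) + 38723)/(181 - 273756) = ((10 - 6060) + 38723)/(-273575) = (-6050 + 38723)*(-1/273575) = 32673*(-1/273575) = -32673/273575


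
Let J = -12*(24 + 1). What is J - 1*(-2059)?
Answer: 1759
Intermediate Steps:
J = -300 (J = -12*25 = -300)
J - 1*(-2059) = -300 - 1*(-2059) = -300 + 2059 = 1759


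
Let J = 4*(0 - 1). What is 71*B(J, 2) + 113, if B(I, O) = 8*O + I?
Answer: 965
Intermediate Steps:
J = -4 (J = 4*(-1) = -4)
B(I, O) = I + 8*O
71*B(J, 2) + 113 = 71*(-4 + 8*2) + 113 = 71*(-4 + 16) + 113 = 71*12 + 113 = 852 + 113 = 965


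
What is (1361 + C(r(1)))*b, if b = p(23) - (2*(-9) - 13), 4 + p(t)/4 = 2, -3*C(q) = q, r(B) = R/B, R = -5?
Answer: 94024/3 ≈ 31341.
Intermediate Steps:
r(B) = -5/B
C(q) = -q/3
p(t) = -8 (p(t) = -16 + 4*2 = -16 + 8 = -8)
b = 23 (b = -8 - (2*(-9) - 13) = -8 - (-18 - 13) = -8 - 1*(-31) = -8 + 31 = 23)
(1361 + C(r(1)))*b = (1361 - (-5)/(3*1))*23 = (1361 - (-5)/3)*23 = (1361 - ⅓*(-5))*23 = (1361 + 5/3)*23 = (4088/3)*23 = 94024/3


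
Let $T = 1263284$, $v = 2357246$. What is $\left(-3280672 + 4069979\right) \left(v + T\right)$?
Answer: $2857709672710$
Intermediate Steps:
$\left(-3280672 + 4069979\right) \left(v + T\right) = \left(-3280672 + 4069979\right) \left(2357246 + 1263284\right) = 789307 \cdot 3620530 = 2857709672710$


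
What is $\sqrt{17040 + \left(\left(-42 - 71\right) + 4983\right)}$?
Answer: $\sqrt{21910} \approx 148.02$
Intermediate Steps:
$\sqrt{17040 + \left(\left(-42 - 71\right) + 4983\right)} = \sqrt{17040 + \left(-113 + 4983\right)} = \sqrt{17040 + 4870} = \sqrt{21910}$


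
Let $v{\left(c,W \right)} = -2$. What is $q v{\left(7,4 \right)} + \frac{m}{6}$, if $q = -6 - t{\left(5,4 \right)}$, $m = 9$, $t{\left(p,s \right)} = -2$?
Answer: $\frac{19}{2} \approx 9.5$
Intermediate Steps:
$q = -4$ ($q = -6 - -2 = -6 + 2 = -4$)
$q v{\left(7,4 \right)} + \frac{m}{6} = \left(-4\right) \left(-2\right) + \frac{9}{6} = 8 + 9 \cdot \frac{1}{6} = 8 + \frac{3}{2} = \frac{19}{2}$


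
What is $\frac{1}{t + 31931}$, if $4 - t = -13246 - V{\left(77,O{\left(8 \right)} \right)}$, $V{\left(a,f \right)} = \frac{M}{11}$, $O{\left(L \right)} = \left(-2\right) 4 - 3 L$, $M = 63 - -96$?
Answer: $\frac{11}{497150} \approx 2.2126 \cdot 10^{-5}$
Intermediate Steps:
$M = 159$ ($M = 63 + 96 = 159$)
$O{\left(L \right)} = -8 - 3 L$
$V{\left(a,f \right)} = \frac{159}{11}$
$t = \frac{145909}{11}$ ($t = 4 - \left(-13246 - \frac{159}{11}\right) = 4 - - \frac{145865}{11} = 4 + \frac{145865}{11} = \frac{145909}{11} \approx 13264.0$)
$\frac{1}{t + 31931} = \frac{1}{\frac{145909}{11} + 31931} = \frac{1}{\frac{497150}{11}} = \frac{11}{497150}$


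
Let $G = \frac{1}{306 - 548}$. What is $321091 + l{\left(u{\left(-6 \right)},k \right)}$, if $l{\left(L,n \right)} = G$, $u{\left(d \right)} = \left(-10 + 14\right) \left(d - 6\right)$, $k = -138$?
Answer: $\frac{77704021}{242} \approx 3.2109 \cdot 10^{5}$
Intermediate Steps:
$G = - \frac{1}{242}$ ($G = \frac{1}{-242} = - \frac{1}{242} \approx -0.0041322$)
$u{\left(d \right)} = -24 + 4 d$ ($u{\left(d \right)} = 4 \left(-6 + d\right) = -24 + 4 d$)
$l{\left(L,n \right)} = - \frac{1}{242}$
$321091 + l{\left(u{\left(-6 \right)},k \right)} = 321091 - \frac{1}{242} = \frac{77704021}{242}$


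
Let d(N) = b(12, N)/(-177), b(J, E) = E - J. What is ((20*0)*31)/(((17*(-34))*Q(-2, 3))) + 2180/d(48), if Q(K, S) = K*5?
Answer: -32155/3 ≈ -10718.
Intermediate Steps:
Q(K, S) = 5*K
d(N) = 4/59 - N/177 (d(N) = (N - 1*12)/(-177) = (N - 12)*(-1/177) = (-12 + N)*(-1/177) = 4/59 - N/177)
((20*0)*31)/(((17*(-34))*Q(-2, 3))) + 2180/d(48) = ((20*0)*31)/(((17*(-34))*(5*(-2)))) + 2180/(4/59 - 1/177*48) = (0*31)/((-578*(-10))) + 2180/(4/59 - 16/59) = 0/5780 + 2180/(-12/59) = 0*(1/5780) + 2180*(-59/12) = 0 - 32155/3 = -32155/3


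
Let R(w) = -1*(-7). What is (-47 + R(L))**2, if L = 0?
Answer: 1600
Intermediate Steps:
R(w) = 7
(-47 + R(L))**2 = (-47 + 7)**2 = (-40)**2 = 1600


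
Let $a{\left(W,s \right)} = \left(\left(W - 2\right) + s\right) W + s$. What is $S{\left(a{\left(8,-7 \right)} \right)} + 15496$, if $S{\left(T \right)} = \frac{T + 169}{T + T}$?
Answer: $\frac{232363}{15} \approx 15491.0$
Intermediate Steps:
$a{\left(W,s \right)} = s + W \left(-2 + W + s\right)$ ($a{\left(W,s \right)} = \left(\left(-2 + W\right) + s\right) W + s = \left(-2 + W + s\right) W + s = W \left(-2 + W + s\right) + s = s + W \left(-2 + W + s\right)$)
$S{\left(T \right)} = \frac{169 + T}{2 T}$
$S{\left(a{\left(8,-7 \right)} \right)} + 15496 = \frac{169 + \left(-7 + 8^{2} - 16 + 8 \left(-7\right)\right)}{2 \left(-7 + 8^{2} - 16 + 8 \left(-7\right)\right)} + 15496 = \frac{169 - 15}{2 \left(-7 + 64 - 16 - 56\right)} + 15496 = \frac{169 - 15}{2 \left(-15\right)} + 15496 = \frac{1}{2} \left(- \frac{1}{15}\right) 154 + 15496 = - \frac{77}{15} + 15496 = \frac{232363}{15}$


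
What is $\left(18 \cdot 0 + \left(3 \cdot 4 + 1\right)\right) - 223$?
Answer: $-210$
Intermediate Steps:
$\left(18 \cdot 0 + \left(3 \cdot 4 + 1\right)\right) - 223 = \left(0 + \left(12 + 1\right)\right) - 223 = \left(0 + 13\right) - 223 = 13 - 223 = -210$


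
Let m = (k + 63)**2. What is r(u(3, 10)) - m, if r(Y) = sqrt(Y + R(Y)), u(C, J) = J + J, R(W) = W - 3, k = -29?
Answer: -1156 + sqrt(37) ≈ -1149.9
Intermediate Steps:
R(W) = -3 + W
u(C, J) = 2*J
m = 1156 (m = (-29 + 63)**2 = 34**2 = 1156)
r(Y) = sqrt(-3 + 2*Y) (r(Y) = sqrt(Y + (-3 + Y)) = sqrt(-3 + 2*Y))
r(u(3, 10)) - m = sqrt(-3 + 2*(2*10)) - 1*1156 = sqrt(-3 + 2*20) - 1156 = sqrt(-3 + 40) - 1156 = sqrt(37) - 1156 = -1156 + sqrt(37)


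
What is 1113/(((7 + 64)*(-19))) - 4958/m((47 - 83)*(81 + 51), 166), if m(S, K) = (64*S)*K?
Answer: -28091696341/34052299776 ≈ -0.82496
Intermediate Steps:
m(S, K) = 64*K*S
1113/(((7 + 64)*(-19))) - 4958/m((47 - 83)*(81 + 51), 166) = 1113/(((7 + 64)*(-19))) - 4958*1/(10624*(47 - 83)*(81 + 51)) = 1113/((71*(-19))) - 4958/(64*166*(-36*132)) = 1113/(-1349) - 4958/(64*166*(-4752)) = 1113*(-1/1349) - 4958/(-50485248) = -1113/1349 - 4958*(-1/50485248) = -1113/1349 + 2479/25242624 = -28091696341/34052299776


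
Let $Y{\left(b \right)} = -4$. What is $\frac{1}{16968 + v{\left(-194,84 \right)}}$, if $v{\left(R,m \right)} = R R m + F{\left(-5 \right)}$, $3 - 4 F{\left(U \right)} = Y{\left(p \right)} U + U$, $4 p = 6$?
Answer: $\frac{1}{3178389} \approx 3.1462 \cdot 10^{-7}$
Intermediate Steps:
$p = \frac{3}{2}$ ($p = \frac{1}{4} \cdot 6 = \frac{3}{2} \approx 1.5$)
$F{\left(U \right)} = \frac{3}{4} + \frac{3 U}{4}$ ($F{\left(U \right)} = \frac{3}{4} - \frac{- 4 U + U}{4} = \frac{3}{4} - \frac{\left(-3\right) U}{4} = \frac{3}{4} + \frac{3 U}{4}$)
$v{\left(R,m \right)} = -3 + m R^{2}$ ($v{\left(R,m \right)} = R R m + \left(\frac{3}{4} + \frac{3}{4} \left(-5\right)\right) = R^{2} m + \left(\frac{3}{4} - \frac{15}{4}\right) = m R^{2} - 3 = -3 + m R^{2}$)
$\frac{1}{16968 + v{\left(-194,84 \right)}} = \frac{1}{16968 - \left(3 - 84 \left(-194\right)^{2}\right)} = \frac{1}{16968 + \left(-3 + 84 \cdot 37636\right)} = \frac{1}{16968 + \left(-3 + 3161424\right)} = \frac{1}{16968 + 3161421} = \frac{1}{3178389}$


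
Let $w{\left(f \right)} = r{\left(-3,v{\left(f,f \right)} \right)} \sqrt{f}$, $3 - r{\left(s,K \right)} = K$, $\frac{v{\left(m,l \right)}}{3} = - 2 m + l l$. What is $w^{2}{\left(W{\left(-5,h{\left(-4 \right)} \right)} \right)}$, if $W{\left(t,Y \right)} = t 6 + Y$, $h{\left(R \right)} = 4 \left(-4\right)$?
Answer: $-2016531486$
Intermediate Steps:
$h{\left(R \right)} = -16$
$W{\left(t,Y \right)} = Y + 6 t$ ($W{\left(t,Y \right)} = 6 t + Y = Y + 6 t$)
$v{\left(m,l \right)} = - 6 m + 3 l^{2}$ ($v{\left(m,l \right)} = 3 \left(- 2 m + l l\right) = 3 \left(- 2 m + l^{2}\right) = 3 \left(l^{2} - 2 m\right) = - 6 m + 3 l^{2}$)
$r{\left(s,K \right)} = 3 - K$
$w{\left(f \right)} = \sqrt{f} \left(3 - 3 f^{2} + 6 f\right)$ ($w{\left(f \right)} = \left(3 - \left(- 6 f + 3 f^{2}\right)\right) \sqrt{f} = \left(3 - 3 f^{2} + 6 f\right) \sqrt{f} = \sqrt{f} \left(3 - 3 f^{2} + 6 f\right)$)
$w^{2}{\left(W{\left(-5,h{\left(-4 \right)} \right)} \right)} = \left(3 \sqrt{-16 + 6 \left(-5\right)} \left(1 - \left(-16 + 6 \left(-5\right)\right)^{2} + 2 \left(-16 + 6 \left(-5\right)\right)\right)\right)^{2} = \left(3 \sqrt{-16 - 30} \left(1 - \left(-16 - 30\right)^{2} + 2 \left(-16 - 30\right)\right)\right)^{2} = \left(3 \sqrt{-46} \left(1 - \left(-46\right)^{2} + 2 \left(-46\right)\right)\right)^{2} = \left(3 i \sqrt{46} \left(1 - 2116 - 92\right)\right)^{2} = \left(3 i \sqrt{46} \left(-2207\right)\right)^{2} = \left(- 6621 i \sqrt{46}\right)^{2} = -2016531486$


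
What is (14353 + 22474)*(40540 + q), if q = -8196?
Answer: 1191132488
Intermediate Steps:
(14353 + 22474)*(40540 + q) = (14353 + 22474)*(40540 - 8196) = 36827*32344 = 1191132488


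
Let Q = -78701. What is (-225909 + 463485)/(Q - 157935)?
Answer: -59394/59159 ≈ -1.0040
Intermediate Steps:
(-225909 + 463485)/(Q - 157935) = (-225909 + 463485)/(-78701 - 157935) = 237576/(-236636) = 237576*(-1/236636) = -59394/59159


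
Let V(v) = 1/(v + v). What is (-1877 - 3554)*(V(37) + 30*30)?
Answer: -361710031/74 ≈ -4.8880e+6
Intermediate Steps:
V(v) = 1/(2*v)
(-1877 - 3554)*(V(37) + 30*30) = (-1877 - 3554)*((1/2)/37 + 30*30) = -5431*((1/2)*(1/37) + 900) = -5431*(1/74 + 900) = -5431*66601/74 = -361710031/74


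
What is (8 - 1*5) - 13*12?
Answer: -153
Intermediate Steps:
(8 - 1*5) - 13*12 = (8 - 5) - 156 = 3 - 156 = -153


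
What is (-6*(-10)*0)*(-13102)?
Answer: 0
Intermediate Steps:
(-6*(-10)*0)*(-13102) = (60*0)*(-13102) = 0*(-13102) = 0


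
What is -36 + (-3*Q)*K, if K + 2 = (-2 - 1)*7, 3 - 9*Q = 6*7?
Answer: -335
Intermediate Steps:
Q = -13/3 (Q = ⅓ - 2*7/3 = ⅓ - ⅑*42 = ⅓ - 14/3 = -13/3 ≈ -4.3333)
K = -23 (K = -2 + (-2 - 1)*7 = -2 - 3*7 = -2 - 21 = -23)
-36 + (-3*Q)*K = -36 - 3*(-13/3)*(-23) = -36 + 13*(-23) = -36 - 299 = -335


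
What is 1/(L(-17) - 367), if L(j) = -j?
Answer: -1/350 ≈ -0.0028571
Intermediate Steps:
1/(L(-17) - 367) = 1/(-1*(-17) - 367) = 1/(17 - 367) = 1/(-350) = -1/350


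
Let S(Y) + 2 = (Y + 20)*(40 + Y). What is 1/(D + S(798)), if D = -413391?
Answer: 1/272091 ≈ 3.6752e-6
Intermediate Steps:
S(Y) = -2 + (20 + Y)*(40 + Y) (S(Y) = -2 + (Y + 20)*(40 + Y) = -2 + (20 + Y)*(40 + Y))
1/(D + S(798)) = 1/(-413391 + (798 + 798² + 60*798)) = 1/(-413391 + (798 + 636804 + 47880)) = 1/(-413391 + 685482) = 1/272091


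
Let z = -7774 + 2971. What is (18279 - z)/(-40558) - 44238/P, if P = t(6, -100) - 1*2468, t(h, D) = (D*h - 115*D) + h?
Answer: -497242680/85557101 ≈ -5.8118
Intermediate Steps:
t(h, D) = h - 115*D + D*h (t(h, D) = (-115*D + D*h) + h = h - 115*D + D*h)
z = -4803
P = 8438 (P = (6 - 115*(-100) - 100*6) - 1*2468 = (6 + 11500 - 600) - 2468 = 10906 - 2468 = 8438)
(18279 - z)/(-40558) - 44238/P = (18279 - 1*(-4803))/(-40558) - 44238/8438 = (18279 + 4803)*(-1/40558) - 44238*1/8438 = 23082*(-1/40558) - 22119/4219 = -11541/20279 - 22119/4219 = -497242680/85557101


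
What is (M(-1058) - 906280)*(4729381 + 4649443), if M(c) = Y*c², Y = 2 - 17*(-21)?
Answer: 3760396302694304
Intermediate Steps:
Y = 359 (Y = 2 + 357 = 359)
M(c) = 359*c²
(M(-1058) - 906280)*(4729381 + 4649443) = (359*(-1058)² - 906280)*(4729381 + 4649443) = (359*1119364 - 906280)*9378824 = (401851676 - 906280)*9378824 = 400945396*9378824 = 3760396302694304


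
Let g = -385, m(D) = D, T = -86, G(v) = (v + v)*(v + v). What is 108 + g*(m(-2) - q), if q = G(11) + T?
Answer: 154108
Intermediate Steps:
G(v) = 4*v² (G(v) = (2*v)*(2*v) = 4*v²)
q = 398 (q = 4*11² - 86 = 4*121 - 86 = 484 - 86 = 398)
108 + g*(m(-2) - q) = 108 - 385*(-2 - 1*398) = 108 - 385*(-2 - 398) = 108 - 385*(-400) = 108 + 154000 = 154108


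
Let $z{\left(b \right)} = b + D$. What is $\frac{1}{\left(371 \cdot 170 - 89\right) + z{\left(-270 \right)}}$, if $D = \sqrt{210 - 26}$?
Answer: $\frac{62711}{3932669337} - \frac{2 \sqrt{46}}{3932669337} \approx 1.5943 \cdot 10^{-5}$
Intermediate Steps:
$D = 2 \sqrt{46}$ ($D = \sqrt{184} = 2 \sqrt{46} \approx 13.565$)
$z{\left(b \right)} = b + 2 \sqrt{46}$
$\frac{1}{\left(371 \cdot 170 - 89\right) + z{\left(-270 \right)}} = \frac{1}{\left(371 \cdot 170 - 89\right) - \left(270 - 2 \sqrt{46}\right)} = \frac{1}{\left(63070 - 89\right) - \left(270 - 2 \sqrt{46}\right)} = \frac{1}{62981 - \left(270 - 2 \sqrt{46}\right)} = \frac{1}{62711 + 2 \sqrt{46}}$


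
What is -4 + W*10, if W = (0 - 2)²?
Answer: 36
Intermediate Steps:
W = 4 (W = (-2)² = 4)
-4 + W*10 = -4 + 4*10 = -4 + 40 = 36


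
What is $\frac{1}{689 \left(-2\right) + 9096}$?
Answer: $\frac{1}{7718} \approx 0.00012957$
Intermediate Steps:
$\frac{1}{689 \left(-2\right) + 9096} = \frac{1}{-1378 + 9096} = \frac{1}{7718}$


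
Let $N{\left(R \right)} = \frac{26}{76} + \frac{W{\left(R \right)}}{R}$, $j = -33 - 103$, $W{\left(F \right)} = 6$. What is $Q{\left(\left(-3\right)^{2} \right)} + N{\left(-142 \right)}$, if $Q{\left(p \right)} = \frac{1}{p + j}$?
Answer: $\frac{100045}{342646} \approx 0.29198$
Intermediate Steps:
$j = -136$
$N{\left(R \right)} = \frac{13}{38} + \frac{6}{R}$ ($N{\left(R \right)} = \frac{26}{76} + \frac{6}{R} = 26 \cdot \frac{1}{76} + \frac{6}{R} = \frac{13}{38} + \frac{6}{R}$)
$Q{\left(p \right)} = \frac{1}{-136 + p}$ ($Q{\left(p \right)} = \frac{1}{p - 136} = \frac{1}{-136 + p}$)
$Q{\left(\left(-3\right)^{2} \right)} + N{\left(-142 \right)} = \frac{1}{-136 + \left(-3\right)^{2}} + \left(\frac{13}{38} + \frac{6}{-142}\right) = \frac{1}{-136 + 9} + \left(\frac{13}{38} + 6 \left(- \frac{1}{142}\right)\right) = \frac{1}{-127} + \left(\frac{13}{38} - \frac{3}{71}\right) = - \frac{1}{127} + \frac{809}{2698} = \frac{100045}{342646}$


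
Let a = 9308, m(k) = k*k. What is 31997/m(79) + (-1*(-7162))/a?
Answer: 171263059/29045614 ≈ 5.8963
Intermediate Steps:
m(k) = k²
31997/m(79) + (-1*(-7162))/a = 31997/(79²) - 1*(-7162)/9308 = 31997/6241 + 7162*(1/9308) = 31997*(1/6241) + 3581/4654 = 31997/6241 + 3581/4654 = 171263059/29045614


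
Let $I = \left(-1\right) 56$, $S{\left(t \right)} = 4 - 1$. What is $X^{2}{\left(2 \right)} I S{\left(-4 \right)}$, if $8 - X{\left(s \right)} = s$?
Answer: $-6048$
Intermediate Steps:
$X{\left(s \right)} = 8 - s$
$S{\left(t \right)} = 3$ ($S{\left(t \right)} = 4 - 1 = 3$)
$I = -56$
$X^{2}{\left(2 \right)} I S{\left(-4 \right)} = \left(8 - 2\right)^{2} \left(-56\right) 3 = 6^{2} \left(-56\right) 3 = 36 \left(-56\right) 3 = \left(-2016\right) 3 = -6048$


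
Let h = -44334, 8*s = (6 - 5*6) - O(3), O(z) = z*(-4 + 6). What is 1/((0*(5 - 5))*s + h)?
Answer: -1/44334 ≈ -2.2556e-5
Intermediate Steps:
O(z) = 2*z (O(z) = z*2 = 2*z)
s = -15/4 (s = ((6 - 5*6) - 2*3)/8 = ((6 - 30) - 1*6)/8 = (-24 - 6)/8 = (⅛)*(-30) = -15/4 ≈ -3.7500)
1/((0*(5 - 5))*s + h) = 1/((0*(5 - 5))*(-15/4) - 44334) = 1/((0*0)*(-15/4) - 44334) = 1/(0*(-15/4) - 44334) = 1/(0 - 44334) = 1/(-44334) = -1/44334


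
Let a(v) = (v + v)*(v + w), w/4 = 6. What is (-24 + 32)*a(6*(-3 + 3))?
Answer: 0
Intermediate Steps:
w = 24 (w = 4*6 = 24)
a(v) = 2*v*(24 + v) (a(v) = (v + v)*(v + 24) = (2*v)*(24 + v) = 2*v*(24 + v))
(-24 + 32)*a(6*(-3 + 3)) = (-24 + 32)*(2*(6*(-3 + 3))*(24 + 6*(-3 + 3))) = 8*(2*(6*0)*(24 + 6*0)) = 8*(2*0*(24 + 0)) = 8*(2*0*24) = 8*0 = 0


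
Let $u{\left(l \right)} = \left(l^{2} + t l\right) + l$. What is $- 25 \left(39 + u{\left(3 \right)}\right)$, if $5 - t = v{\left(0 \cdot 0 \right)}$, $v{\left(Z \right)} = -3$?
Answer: $-1875$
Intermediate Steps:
$t = 8$ ($t = 5 - -3 = 5 + 3 = 8$)
$u{\left(l \right)} = l^{2} + 9 l$ ($u{\left(l \right)} = \left(l^{2} + 8 l\right) + l = l^{2} + 9 l$)
$- 25 \left(39 + u{\left(3 \right)}\right) = - 25 \left(39 + 3 \left(9 + 3\right)\right) = - 25 \left(39 + 3 \cdot 12\right) = - 25 \left(39 + 36\right) = \left(-25\right) 75 = -1875$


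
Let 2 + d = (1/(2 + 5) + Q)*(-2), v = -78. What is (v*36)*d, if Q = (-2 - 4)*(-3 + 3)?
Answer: 44928/7 ≈ 6418.3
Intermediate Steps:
Q = 0 (Q = -6*0 = 0)
d = -16/7 (d = -2 + (1/(2 + 5) + 0)*(-2) = -2 + (1/7 + 0)*(-2) = -2 + (1/7)*(-2) = -2 - 2/7 = -16/7 ≈ -2.2857)
(v*36)*d = -78*36*(-16/7) = -2808*(-16/7) = 44928/7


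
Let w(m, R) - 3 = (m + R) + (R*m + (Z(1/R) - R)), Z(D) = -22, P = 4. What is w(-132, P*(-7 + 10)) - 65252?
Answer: -66987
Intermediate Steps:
w(m, R) = -19 + m + R*m (w(m, R) = 3 + ((m + R) + (R*m + (-22 - R))) = 3 + ((R + m) + (-22 - R + R*m)) = 3 + (-22 + m + R*m) = -19 + m + R*m)
w(-132, P*(-7 + 10)) - 65252 = (-19 - 132 + (4*(-7 + 10))*(-132)) - 65252 = (-19 - 132 + (4*3)*(-132)) - 65252 = (-19 - 132 + 12*(-132)) - 65252 = (-19 - 132 - 1584) - 65252 = -1735 - 65252 = -66987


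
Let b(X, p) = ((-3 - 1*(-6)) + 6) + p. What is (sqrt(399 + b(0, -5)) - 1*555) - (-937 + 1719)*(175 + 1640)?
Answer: -1419885 + sqrt(403) ≈ -1.4199e+6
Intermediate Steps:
b(X, p) = 9 + p (b(X, p) = ((-3 + 6) + 6) + p = (3 + 6) + p = 9 + p)
(sqrt(399 + b(0, -5)) - 1*555) - (-937 + 1719)*(175 + 1640) = (sqrt(399 + (9 - 5)) - 1*555) - (-937 + 1719)*(175 + 1640) = (sqrt(399 + 4) - 555) - 782*1815 = (sqrt(403) - 555) - 1*1419330 = (-555 + sqrt(403)) - 1419330 = -1419885 + sqrt(403)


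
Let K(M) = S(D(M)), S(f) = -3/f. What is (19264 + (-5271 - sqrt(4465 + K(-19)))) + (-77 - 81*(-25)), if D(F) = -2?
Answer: 15941 - sqrt(17866)/2 ≈ 15874.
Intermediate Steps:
K(M) = 3/2 (K(M) = -3/(-2) = -3*(-1/2) = 3/2)
(19264 + (-5271 - sqrt(4465 + K(-19)))) + (-77 - 81*(-25)) = (19264 + (-5271 - sqrt(4465 + 3/2))) + (-77 - 81*(-25)) = (19264 + (-5271 - sqrt(8933/2))) + (-77 + 2025) = (19264 + (-5271 - sqrt(17866)/2)) + 1948 = (13993 - sqrt(17866)/2) + 1948 = 15941 - sqrt(17866)/2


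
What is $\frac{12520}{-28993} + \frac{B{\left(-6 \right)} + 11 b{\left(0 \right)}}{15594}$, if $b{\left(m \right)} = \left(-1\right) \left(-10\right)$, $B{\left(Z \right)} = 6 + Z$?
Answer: $- \frac{96023825}{226058421} \approx -0.42477$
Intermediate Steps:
$b{\left(m \right)} = 10$
$\frac{12520}{-28993} + \frac{B{\left(-6 \right)} + 11 b{\left(0 \right)}}{15594} = \frac{12520}{-28993} + \frac{\left(6 - 6\right) + 11 \cdot 10}{15594} = 12520 \left(- \frac{1}{28993}\right) + \left(0 + 110\right) \frac{1}{15594} = - \frac{12520}{28993} + 110 \cdot \frac{1}{15594} = - \frac{12520}{28993} + \frac{55}{7797} = - \frac{96023825}{226058421}$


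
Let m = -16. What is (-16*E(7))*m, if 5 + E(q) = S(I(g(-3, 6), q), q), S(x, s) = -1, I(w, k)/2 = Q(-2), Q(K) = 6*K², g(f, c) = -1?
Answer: -1536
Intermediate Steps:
I(w, k) = 48 (I(w, k) = 2*(6*(-2)²) = 2*(6*4) = 2*24 = 48)
E(q) = -6 (E(q) = -5 - 1 = -6)
(-16*E(7))*m = -16*(-6)*(-16) = 96*(-16) = -1536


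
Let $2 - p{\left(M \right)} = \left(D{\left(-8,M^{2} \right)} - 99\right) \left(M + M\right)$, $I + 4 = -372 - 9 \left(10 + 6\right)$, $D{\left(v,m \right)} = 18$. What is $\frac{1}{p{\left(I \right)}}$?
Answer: $- \frac{1}{84238} \approx -1.1871 \cdot 10^{-5}$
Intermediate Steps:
$I = -520$ ($I = -4 - \left(372 + 9 \left(10 + 6\right)\right) = -4 - 516 = -520$)
$p{\left(M \right)} = 2 + 162 M$ ($p{\left(M \right)} = 2 - \left(18 - 99\right) \left(M + M\right) = 2 - - 81 \cdot 2 M = 2 - - 162 M = 2 + 162 M$)
$\frac{1}{p{\left(I \right)}} = \frac{1}{2 + 162 \left(-520\right)} = \frac{1}{2 - 84240} = \frac{1}{-84238} = - \frac{1}{84238}$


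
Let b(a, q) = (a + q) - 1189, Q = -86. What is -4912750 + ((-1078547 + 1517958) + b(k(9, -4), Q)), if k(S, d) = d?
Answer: -4474618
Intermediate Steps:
b(a, q) = -1189 + a + q
-4912750 + ((-1078547 + 1517958) + b(k(9, -4), Q)) = -4912750 + ((-1078547 + 1517958) + (-1189 - 4 - 86)) = -4912750 + (439411 - 1279) = -4912750 + 438132 = -4474618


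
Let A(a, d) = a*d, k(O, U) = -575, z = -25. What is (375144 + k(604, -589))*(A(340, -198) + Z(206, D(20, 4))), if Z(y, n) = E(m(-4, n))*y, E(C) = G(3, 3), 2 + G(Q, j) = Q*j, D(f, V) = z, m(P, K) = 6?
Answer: -24675856582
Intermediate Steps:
D(f, V) = -25
G(Q, j) = -2 + Q*j
E(C) = 7 (E(C) = -2 + 3*3 = -2 + 9 = 7)
Z(y, n) = 7*y
(375144 + k(604, -589))*(A(340, -198) + Z(206, D(20, 4))) = (375144 - 575)*(340*(-198) + 7*206) = 374569*(-67320 + 1442) = 374569*(-65878) = -24675856582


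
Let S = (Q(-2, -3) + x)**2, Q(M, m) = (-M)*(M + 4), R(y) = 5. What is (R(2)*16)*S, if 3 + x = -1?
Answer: 0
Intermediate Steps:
x = -4 (x = -3 - 1 = -4)
Q(M, m) = -M*(4 + M) (Q(M, m) = (-M)*(4 + M) = -M*(4 + M))
S = 0 (S = (-1*(-2)*(4 - 2) - 4)**2 = (-1*(-2)*2 - 4)**2 = (4 - 4)**2 = 0**2 = 0)
(R(2)*16)*S = (5*16)*0 = 80*0 = 0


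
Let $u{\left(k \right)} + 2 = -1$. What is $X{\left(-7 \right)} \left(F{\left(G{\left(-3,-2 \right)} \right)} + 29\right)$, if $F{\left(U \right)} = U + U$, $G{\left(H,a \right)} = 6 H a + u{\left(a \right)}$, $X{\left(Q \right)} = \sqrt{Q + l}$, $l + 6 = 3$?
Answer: $95 i \sqrt{10} \approx 300.42 i$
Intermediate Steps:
$l = -3$ ($l = -6 + 3 = -3$)
$u{\left(k \right)} = -3$ ($u{\left(k \right)} = -2 - 1 = -3$)
$X{\left(Q \right)} = \sqrt{-3 + Q}$ ($X{\left(Q \right)} = \sqrt{Q - 3} = \sqrt{-3 + Q}$)
$G{\left(H,a \right)} = -3 + 6 H a$ ($G{\left(H,a \right)} = 6 H a - 3 = -3 + 6 H a$)
$F{\left(U \right)} = 2 U$
$X{\left(-7 \right)} \left(F{\left(G{\left(-3,-2 \right)} \right)} + 29\right) = \sqrt{-3 - 7} \left(2 \left(-3 + 6 \left(-3\right) \left(-2\right)\right) + 29\right) = \sqrt{-10} \left(2 \left(-3 + 36\right) + 29\right) = i \sqrt{10} \left(2 \cdot 33 + 29\right) = i \sqrt{10} \left(66 + 29\right) = i \sqrt{10} \cdot 95 = 95 i \sqrt{10}$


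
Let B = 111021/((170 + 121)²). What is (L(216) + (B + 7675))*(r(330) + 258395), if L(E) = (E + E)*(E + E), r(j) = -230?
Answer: 471969927998400/9409 ≈ 5.0162e+10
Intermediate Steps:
B = 37007/28227 (B = 111021/(291²) = 111021/84681 = 111021*(1/84681) = 37007/28227 ≈ 1.3111)
L(E) = 4*E² (L(E) = (2*E)*(2*E) = 4*E²)
(L(216) + (B + 7675))*(r(330) + 258395) = (4*216² + (37007/28227 + 7675))*(-230 + 258395) = (4*46656 + 216679232/28227)*258165 = (186624 + 216679232/28227)*258165 = (5484514880/28227)*258165 = 471969927998400/9409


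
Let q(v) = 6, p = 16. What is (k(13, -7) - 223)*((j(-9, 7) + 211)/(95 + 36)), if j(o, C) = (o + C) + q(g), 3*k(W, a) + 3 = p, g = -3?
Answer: -141040/393 ≈ -358.88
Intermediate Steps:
k(W, a) = 13/3 (k(W, a) = -1 + (⅓)*16 = -1 + 16/3 = 13/3)
j(o, C) = 6 + C + o (j(o, C) = (o + C) + 6 = (C + o) + 6 = 6 + C + o)
(k(13, -7) - 223)*((j(-9, 7) + 211)/(95 + 36)) = (13/3 - 223)*(((6 + 7 - 9) + 211)/(95 + 36)) = -656*(4 + 211)/(3*131) = -141040/(3*131) = -656/3*215/131 = -141040/393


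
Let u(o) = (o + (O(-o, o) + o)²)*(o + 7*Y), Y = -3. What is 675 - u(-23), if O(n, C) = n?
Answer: -337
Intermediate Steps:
u(o) = o*(-21 + o) (u(o) = (o + (-o + o)²)*(o + 7*(-3)) = (o + 0²)*(o - 21) = (o + 0)*(-21 + o) = o*(-21 + o))
675 - u(-23) = 675 - (-23)*(-21 - 23) = 675 - (-23)*(-44) = 675 - 1*1012 = 675 - 1012 = -337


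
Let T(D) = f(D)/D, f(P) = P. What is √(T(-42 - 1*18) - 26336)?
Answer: I*√26335 ≈ 162.28*I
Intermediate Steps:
T(D) = 1 (T(D) = D/D = 1)
√(T(-42 - 1*18) - 26336) = √(1 - 26336) = √(-26335) = I*√26335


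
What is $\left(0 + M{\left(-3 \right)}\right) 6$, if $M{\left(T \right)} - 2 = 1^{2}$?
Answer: $18$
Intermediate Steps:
$M{\left(T \right)} = 3$ ($M{\left(T \right)} = 2 + 1^{2} = 2 + 1 = 3$)
$\left(0 + M{\left(-3 \right)}\right) 6 = \left(0 + 3\right) 6 = 3 \cdot 6 = 18$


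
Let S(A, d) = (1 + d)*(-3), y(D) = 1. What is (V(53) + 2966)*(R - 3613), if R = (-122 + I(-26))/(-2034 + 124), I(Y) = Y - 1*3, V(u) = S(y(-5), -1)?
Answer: -10233706957/955 ≈ -1.0716e+7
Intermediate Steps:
S(A, d) = -3 - 3*d
V(u) = 0 (V(u) = -3 - 3*(-1) = -3 + 3 = 0)
I(Y) = -3 + Y (I(Y) = Y - 3 = -3 + Y)
R = 151/1910 (R = (-122 + (-3 - 26))/(-2034 + 124) = (-122 - 29)/(-1910) = -151*(-1/1910) = 151/1910 ≈ 0.079058)
(V(53) + 2966)*(R - 3613) = (0 + 2966)*(151/1910 - 3613) = 2966*(-6900679/1910) = -10233706957/955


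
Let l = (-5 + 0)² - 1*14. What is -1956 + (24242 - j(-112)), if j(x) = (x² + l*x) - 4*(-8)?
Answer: 10942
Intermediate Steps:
l = 11 (l = (-5)² - 14 = 25 - 14 = 11)
j(x) = 32 + x² + 11*x (j(x) = (x² + 11*x) - 4*(-8) = (x² + 11*x) + 32 = 32 + x² + 11*x)
-1956 + (24242 - j(-112)) = -1956 + (24242 - (32 + (-112)² + 11*(-112))) = -1956 + (24242 - (32 + 12544 - 1232)) = -1956 + (24242 - 1*11344) = -1956 + (24242 - 11344) = -1956 + 12898 = 10942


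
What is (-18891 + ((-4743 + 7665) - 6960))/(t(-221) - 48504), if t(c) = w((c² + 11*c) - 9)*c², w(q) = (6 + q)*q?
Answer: -7643/35056949810861 ≈ -2.1802e-10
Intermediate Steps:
w(q) = q*(6 + q)
t(c) = c²*(-9 + c² + 11*c)*(-3 + c² + 11*c) (t(c) = (((c² + 11*c) - 9)*(6 + ((c² + 11*c) - 9)))*c² = ((-9 + c² + 11*c)*(6 + (-9 + c² + 11*c)))*c² = ((-9 + c² + 11*c)*(-3 + c² + 11*c))*c² = c²*(-9 + c² + 11*c)*(-3 + c² + 11*c))
(-18891 + ((-4743 + 7665) - 6960))/(t(-221) - 48504) = (-18891 + ((-4743 + 7665) - 6960))/((-221)²*(-9 + (-221)² + 11*(-221))*(-3 + (-221)² + 11*(-221)) - 48504) = (-18891 + (2922 - 6960))/(48841*(-9 + 48841 - 2431)*(-3 + 48841 - 2431) - 48504) = (-18891 - 4038)/(48841*46401*46407 - 48504) = -22929/(105170849481087 - 48504) = -22929/105170849432583 = -22929*1/105170849432583 = -7643/35056949810861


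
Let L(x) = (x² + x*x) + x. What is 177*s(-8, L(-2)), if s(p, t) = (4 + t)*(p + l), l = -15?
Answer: -40710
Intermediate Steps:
L(x) = x + 2*x² (L(x) = (x² + x²) + x = 2*x² + x = x + 2*x²)
s(p, t) = (-15 + p)*(4 + t) (s(p, t) = (4 + t)*(p - 15) = (4 + t)*(-15 + p) = (-15 + p)*(4 + t))
177*s(-8, L(-2)) = 177*(-60 - (-30)*(1 + 2*(-2)) + 4*(-8) - (-16)*(1 + 2*(-2))) = 177*(-60 - (-30)*(1 - 4) - 32 - (-16)*(1 - 4)) = 177*(-60 - (-30)*(-3) - 32 - (-16)*(-3)) = 177*(-60 - 15*6 - 32 - 8*6) = 177*(-60 - 90 - 32 - 48) = 177*(-230) = -40710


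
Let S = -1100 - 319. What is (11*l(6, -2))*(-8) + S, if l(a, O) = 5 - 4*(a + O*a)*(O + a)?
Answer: -10307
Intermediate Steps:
l(a, O) = 5 - 4*(O + a)*(a + O*a)
S = -1419
(11*l(6, -2))*(-8) + S = (11*(5 - 4*6² - 4*(-2)*6 - 4*(-2)*6² - 4*6*(-2)²))*(-8) - 1419 = (11*(5 - 4*36 + 48 - 4*(-2)*36 - 4*6*4))*(-8) - 1419 = (11*(5 - 144 + 48 + 288 - 96))*(-8) - 1419 = (11*101)*(-8) - 1419 = 1111*(-8) - 1419 = -8888 - 1419 = -10307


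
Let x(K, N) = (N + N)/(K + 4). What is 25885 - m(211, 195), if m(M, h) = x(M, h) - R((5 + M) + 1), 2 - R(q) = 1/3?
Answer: 3339146/129 ≈ 25885.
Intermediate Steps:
x(K, N) = 2*N/(4 + K) (x(K, N) = (2*N)/(4 + K) = 2*N/(4 + K))
R(q) = 5/3 (R(q) = 2 - 1/3 = 2 - 1*⅓ = 2 - ⅓ = 5/3)
m(M, h) = -5/3 + 2*h/(4 + M) (m(M, h) = 2*h/(4 + M) - 1*5/3 = 2*h/(4 + M) - 5/3 = -5/3 + 2*h/(4 + M))
25885 - m(211, 195) = 25885 - (-20 - 5*211 + 6*195)/(3*(4 + 211)) = 25885 - (-20 - 1055 + 1170)/(3*215) = 25885 - 95/(3*215) = 25885 - 1*19/129 = 25885 - 19/129 = 3339146/129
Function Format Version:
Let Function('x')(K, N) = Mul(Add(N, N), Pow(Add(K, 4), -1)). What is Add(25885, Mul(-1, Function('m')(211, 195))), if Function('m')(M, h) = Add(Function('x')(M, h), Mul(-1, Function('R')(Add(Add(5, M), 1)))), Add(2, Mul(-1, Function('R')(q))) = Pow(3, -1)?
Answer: Rational(3339146, 129) ≈ 25885.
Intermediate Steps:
Function('x')(K, N) = Mul(2, N, Pow(Add(4, K), -1)) (Function('x')(K, N) = Mul(Mul(2, N), Pow(Add(4, K), -1)) = Mul(2, N, Pow(Add(4, K), -1)))
Function('R')(q) = Rational(5, 3) (Function('R')(q) = Add(2, Mul(-1, Pow(3, -1))) = Add(2, Mul(-1, Rational(1, 3))) = Add(2, Rational(-1, 3)) = Rational(5, 3))
Function('m')(M, h) = Add(Rational(-5, 3), Mul(2, h, Pow(Add(4, M), -1))) (Function('m')(M, h) = Add(Mul(2, h, Pow(Add(4, M), -1)), Mul(-1, Rational(5, 3))) = Add(Mul(2, h, Pow(Add(4, M), -1)), Rational(-5, 3)) = Add(Rational(-5, 3), Mul(2, h, Pow(Add(4, M), -1))))
Add(25885, Mul(-1, Function('m')(211, 195))) = Add(25885, Mul(-1, Mul(Rational(1, 3), Pow(Add(4, 211), -1), Add(-20, Mul(-5, 211), Mul(6, 195))))) = Add(25885, Mul(-1, Mul(Rational(1, 3), Pow(215, -1), Add(-20, -1055, 1170)))) = Add(25885, Mul(-1, Mul(Rational(1, 3), Rational(1, 215), 95))) = Add(25885, Mul(-1, Rational(19, 129))) = Add(25885, Rational(-19, 129)) = Rational(3339146, 129)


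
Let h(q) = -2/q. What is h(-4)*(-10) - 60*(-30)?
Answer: 1795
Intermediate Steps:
h(-4)*(-10) - 60*(-30) = -2/(-4)*(-10) - 60*(-30) = -2*(-¼)*(-10) + 1800 = (½)*(-10) + 1800 = -5 + 1800 = 1795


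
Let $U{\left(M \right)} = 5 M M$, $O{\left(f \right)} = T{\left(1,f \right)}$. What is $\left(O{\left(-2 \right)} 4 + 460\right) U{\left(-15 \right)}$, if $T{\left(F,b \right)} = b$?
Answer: $508500$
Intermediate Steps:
$O{\left(f \right)} = f$
$U{\left(M \right)} = 5 M^{2}$
$\left(O{\left(-2 \right)} 4 + 460\right) U{\left(-15 \right)} = \left(\left(-2\right) 4 + 460\right) 5 \left(-15\right)^{2} = \left(-8 + 460\right) 5 \cdot 225 = 452 \cdot 1125 = 508500$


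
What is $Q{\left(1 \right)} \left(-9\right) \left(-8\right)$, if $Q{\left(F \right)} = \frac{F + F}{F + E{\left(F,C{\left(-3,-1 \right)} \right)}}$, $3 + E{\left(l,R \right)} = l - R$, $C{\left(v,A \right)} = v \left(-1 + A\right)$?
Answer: $- \frac{144}{7} \approx -20.571$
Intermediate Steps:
$E{\left(l,R \right)} = -3 + l - R$ ($E{\left(l,R \right)} = -3 - \left(R - l\right) = -3 + l - R$)
$Q{\left(F \right)} = \frac{2 F}{-9 + 2 F}$ ($Q{\left(F \right)} = \frac{F + F}{F - \left(3 - F - 3 \left(-1 - 1\right)\right)} = \frac{2 F}{F - \left(3 + 6 - F\right)} = \frac{2 F}{F - \left(9 - F\right)} = \frac{2 F}{F + \left(-9 + F\right)} = \frac{2 F}{-9 + 2 F}$)
$Q{\left(1 \right)} \left(-9\right) \left(-8\right) = 2 \cdot 1 \frac{1}{-9 + 2 \cdot 1} \left(-9\right) \left(-8\right) = 2 \cdot 1 \frac{1}{-9 + 2} \left(-9\right) \left(-8\right) = 2 \cdot 1 \frac{1}{-7} \left(-9\right) \left(-8\right) = 2 \cdot 1 \left(- \frac{1}{7}\right) \left(-9\right) \left(-8\right) = \left(- \frac{2}{7}\right) \left(-9\right) \left(-8\right) = \frac{18}{7} \left(-8\right) = - \frac{144}{7}$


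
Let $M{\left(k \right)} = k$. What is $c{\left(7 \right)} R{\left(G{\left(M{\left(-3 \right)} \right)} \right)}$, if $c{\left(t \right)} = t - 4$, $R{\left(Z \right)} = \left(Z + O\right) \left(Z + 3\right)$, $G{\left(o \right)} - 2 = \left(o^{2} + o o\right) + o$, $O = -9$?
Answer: $480$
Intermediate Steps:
$G{\left(o \right)} = 2 + o + 2 o^{2}$ ($G{\left(o \right)} = 2 + \left(\left(o^{2} + o o\right) + o\right) = 2 + \left(\left(o^{2} + o^{2}\right) + o\right) = 2 + \left(2 o^{2} + o\right) = 2 + \left(o + 2 o^{2}\right) = 2 + o + 2 o^{2}$)
$R{\left(Z \right)} = \left(-9 + Z\right) \left(3 + Z\right)$ ($R{\left(Z \right)} = \left(Z - 9\right) \left(Z + 3\right) = \left(-9 + Z\right) \left(3 + Z\right)$)
$c{\left(t \right)} = -4 + t$ ($c{\left(t \right)} = t - 4 = -4 + t$)
$c{\left(7 \right)} R{\left(G{\left(M{\left(-3 \right)} \right)} \right)} = \left(-4 + 7\right) \left(-27 + \left(2 - 3 + 2 \left(-3\right)^{2}\right)^{2} - 6 \left(2 - 3 + 2 \left(-3\right)^{2}\right)\right) = 3 \left(-27 + \left(2 - 3 + 2 \cdot 9\right)^{2} - 6 \left(2 - 3 + 2 \cdot 9\right)\right) = 3 \left(-27 + \left(2 - 3 + 18\right)^{2} - 6 \left(2 - 3 + 18\right)\right) = 3 \left(-27 + 17^{2} - 102\right) = 3 \left(-27 + 289 - 102\right) = 3 \cdot 160 = 480$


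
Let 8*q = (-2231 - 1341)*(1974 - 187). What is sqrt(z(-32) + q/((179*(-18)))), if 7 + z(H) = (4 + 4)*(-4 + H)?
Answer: I*sqrt(54628831)/1074 ≈ 6.8819*I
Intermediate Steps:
z(H) = -39 + 8*H (z(H) = -7 + (4 + 4)*(-4 + H) = -7 + 8*(-4 + H) = -7 + (-32 + 8*H) = -39 + 8*H)
q = -1595791/2 (q = ((-2231 - 1341)*(1974 - 187))/8 = (-3572*1787)/8 = (1/8)*(-6383164) = -1595791/2 ≈ -7.9790e+5)
sqrt(z(-32) + q/((179*(-18)))) = sqrt((-39 + 8*(-32)) - 1595791/(2*(179*(-18)))) = sqrt((-39 - 256) - 1595791/2/(-3222)) = sqrt(-295 - 1595791/2*(-1/3222)) = sqrt(-295 + 1595791/6444) = sqrt(-305189/6444) = I*sqrt(54628831)/1074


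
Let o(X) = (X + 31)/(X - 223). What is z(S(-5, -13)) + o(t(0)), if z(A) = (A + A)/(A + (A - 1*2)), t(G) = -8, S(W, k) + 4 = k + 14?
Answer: 601/924 ≈ 0.65043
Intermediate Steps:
S(W, k) = 10 + k (S(W, k) = -4 + (k + 14) = -4 + (14 + k) = 10 + k)
z(A) = 2*A/(-2 + 2*A) (z(A) = (2*A)/(A + (A - 2)) = (2*A)/(A + (-2 + A)) = (2*A)/(-2 + 2*A) = 2*A/(-2 + 2*A))
o(X) = (31 + X)/(-223 + X)
z(S(-5, -13)) + o(t(0)) = (10 - 13)/(-1 + (10 - 13)) + (31 - 8)/(-223 - 8) = -3/(-1 - 3) + 23/(-231) = -3/(-4) - 1/231*23 = -3*(-¼) - 23/231 = ¾ - 23/231 = 601/924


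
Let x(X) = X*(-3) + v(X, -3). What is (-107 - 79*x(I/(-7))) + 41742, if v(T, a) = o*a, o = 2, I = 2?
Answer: 294289/7 ≈ 42041.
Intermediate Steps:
v(T, a) = 2*a
x(X) = -6 - 3*X (x(X) = X*(-3) + 2*(-3) = -3*X - 6 = -6 - 3*X)
(-107 - 79*x(I/(-7))) + 41742 = (-107 - 79*(-6 - 6/(-7))) + 41742 = (-107 - 79*(-6 - 6*(-1)/7)) + 41742 = (-107 - 79*(-6 - 3*(-2/7))) + 41742 = (-107 - 79*(-6 + 6/7)) + 41742 = (-107 - 79*(-36/7)) + 41742 = (-107 + 2844/7) + 41742 = 2095/7 + 41742 = 294289/7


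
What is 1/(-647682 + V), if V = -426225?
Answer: -1/1073907 ≈ -9.3118e-7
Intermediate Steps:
1/(-647682 + V) = 1/(-647682 - 426225) = 1/(-1073907) = -1/1073907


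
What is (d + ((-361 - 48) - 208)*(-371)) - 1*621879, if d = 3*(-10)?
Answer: -393002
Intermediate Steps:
d = -30
(d + ((-361 - 48) - 208)*(-371)) - 1*621879 = (-30 + ((-361 - 48) - 208)*(-371)) - 1*621879 = (-30 + (-409 - 208)*(-371)) - 621879 = (-30 - 617*(-371)) - 621879 = (-30 + 228907) - 621879 = 228877 - 621879 = -393002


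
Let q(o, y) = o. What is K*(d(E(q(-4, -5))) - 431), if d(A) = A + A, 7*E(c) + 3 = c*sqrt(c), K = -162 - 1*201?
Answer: 1097349/7 + 5808*I/7 ≈ 1.5676e+5 + 829.71*I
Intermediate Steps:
K = -363 (K = -162 - 201 = -363)
E(c) = -3/7 + c**(3/2)/7 (E(c) = -3/7 + (c*sqrt(c))/7 = -3/7 + c**(3/2)/7)
d(A) = 2*A
K*(d(E(q(-4, -5))) - 431) = -363*(2*(-3/7 + (-4)**(3/2)/7) - 431) = -363*(2*(-3/7 + (-8*I)/7) - 431) = -363*(2*(-3/7 - 8*I/7) - 431) = -363*((-6/7 - 16*I/7) - 431) = -363*(-3023/7 - 16*I/7) = 1097349/7 + 5808*I/7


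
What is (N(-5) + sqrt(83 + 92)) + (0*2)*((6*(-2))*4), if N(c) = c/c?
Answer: 1 + 5*sqrt(7) ≈ 14.229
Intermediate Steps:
N(c) = 1
(N(-5) + sqrt(83 + 92)) + (0*2)*((6*(-2))*4) = (1 + sqrt(83 + 92)) + (0*2)*((6*(-2))*4) = (1 + sqrt(175)) + 0*(-12*4) = (1 + 5*sqrt(7)) + 0*(-48) = (1 + 5*sqrt(7)) + 0 = 1 + 5*sqrt(7)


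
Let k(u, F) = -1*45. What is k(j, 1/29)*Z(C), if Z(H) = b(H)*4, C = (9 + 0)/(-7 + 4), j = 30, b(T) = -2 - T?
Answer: -180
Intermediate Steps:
k(u, F) = -45
C = -3 (C = 9/(-3) = 9*(-⅓) = -3)
Z(H) = -8 - 4*H (Z(H) = (-2 - H)*4 = -8 - 4*H)
k(j, 1/29)*Z(C) = -45*(-8 - 4*(-3)) = -45*(-8 + 12) = -45*4 = -180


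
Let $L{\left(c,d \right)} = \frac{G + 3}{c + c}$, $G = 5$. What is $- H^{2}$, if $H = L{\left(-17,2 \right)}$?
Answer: $- \frac{16}{289} \approx -0.055363$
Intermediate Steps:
$L{\left(c,d \right)} = \frac{4}{c}$ ($L{\left(c,d \right)} = \frac{5 + 3}{c + c} = \frac{8}{2 c} = 8 \frac{1}{2 c} = \frac{4}{c}$)
$H = - \frac{4}{17}$ ($H = \frac{4}{-17} = 4 \left(- \frac{1}{17}\right) = - \frac{4}{17} \approx -0.23529$)
$- H^{2} = - \left(- \frac{4}{17}\right)^{2} = \left(-1\right) \frac{16}{289} = - \frac{16}{289}$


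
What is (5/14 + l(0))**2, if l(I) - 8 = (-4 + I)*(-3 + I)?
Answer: 81225/196 ≈ 414.41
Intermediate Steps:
l(I) = 8 + (-4 + I)*(-3 + I)
(5/14 + l(0))**2 = (5/14 + (20 + 0**2 - 7*0))**2 = (5*(1/14) + (20 + 0 + 0))**2 = (5/14 + 20)**2 = (285/14)**2 = 81225/196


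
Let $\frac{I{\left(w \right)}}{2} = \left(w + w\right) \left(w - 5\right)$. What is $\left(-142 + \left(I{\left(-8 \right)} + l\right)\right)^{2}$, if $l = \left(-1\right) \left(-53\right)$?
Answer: $106929$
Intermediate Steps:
$l = 53$
$I{\left(w \right)} = 4 w \left(-5 + w\right)$ ($I{\left(w \right)} = 2 \left(w + w\right) \left(w - 5\right) = 2 \cdot 2 w \left(-5 + w\right) = 4 w \left(-5 + w\right)$)
$\left(-142 + \left(I{\left(-8 \right)} + l\right)\right)^{2} = \left(-142 + \left(4 \left(-8\right) \left(-5 - 8\right) + 53\right)\right)^{2} = \left(-142 + \left(4 \left(-8\right) \left(-13\right) + 53\right)\right)^{2} = \left(-142 + \left(416 + 53\right)\right)^{2} = \left(-142 + 469\right)^{2} = 327^{2} = 106929$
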